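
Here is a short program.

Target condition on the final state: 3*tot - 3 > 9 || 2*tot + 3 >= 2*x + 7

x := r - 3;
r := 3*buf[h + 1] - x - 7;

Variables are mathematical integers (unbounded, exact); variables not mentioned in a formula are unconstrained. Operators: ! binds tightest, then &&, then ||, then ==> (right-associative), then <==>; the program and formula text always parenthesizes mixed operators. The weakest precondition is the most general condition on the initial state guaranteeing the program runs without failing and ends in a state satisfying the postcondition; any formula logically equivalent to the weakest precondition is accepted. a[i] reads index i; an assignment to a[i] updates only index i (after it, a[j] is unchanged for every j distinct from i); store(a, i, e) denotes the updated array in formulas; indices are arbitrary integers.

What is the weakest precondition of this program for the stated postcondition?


Working backward. After the program, the postcondition 3*tot - 3 > 9 || 2*tot + 3 >= 2*x + 7 must hold; in canonical form it is 3*tot > 12 || 2*tot >= 2*x + 4.
Before r := 3*buf[h + 1] - x - 7: 3*tot > 12 || 2*tot >= 2*x + 4
Before x := r - 3: 3*tot > 12 || 2*tot >= 2*r - 2
Answer: WP = 3*tot > 12 || 2*tot >= 2*r - 2


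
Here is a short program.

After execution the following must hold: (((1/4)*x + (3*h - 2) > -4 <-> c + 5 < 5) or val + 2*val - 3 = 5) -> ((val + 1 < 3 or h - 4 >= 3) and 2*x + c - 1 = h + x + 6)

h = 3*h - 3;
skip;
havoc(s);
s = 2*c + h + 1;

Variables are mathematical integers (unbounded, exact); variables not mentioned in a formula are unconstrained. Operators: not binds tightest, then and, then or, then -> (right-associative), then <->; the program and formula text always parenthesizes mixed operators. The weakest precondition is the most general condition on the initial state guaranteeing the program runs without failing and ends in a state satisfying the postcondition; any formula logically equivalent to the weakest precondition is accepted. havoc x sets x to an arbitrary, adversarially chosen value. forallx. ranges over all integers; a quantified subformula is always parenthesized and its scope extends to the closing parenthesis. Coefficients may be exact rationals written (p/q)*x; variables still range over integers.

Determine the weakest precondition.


Working backward. After the program, the postcondition (((1/4)*x + (3*h - 2) > -4 <-> c + 5 < 5) or val + 2*val - 3 = 5) -> ((val + 1 < 3 or h - 4 >= 3) and 2*x + c - 1 = h + x + 6) must hold; in canonical form it is ((3*h + (1/4)*x > -2 <-> c < 0) or 3*val = 8) -> ((val < 2 or h >= 7) and c + x = h + 7).
Before s := 2*c + h + 1: ((3*h + (1/4)*x > -2 <-> c < 0) or 3*val = 8) -> ((val < 2 or h >= 7) and c + x = h + 7)
Before havoc s: ((3*h + (1/4)*x > -2 <-> c < 0) or 3*val = 8) -> ((val < 2 or h >= 7) and c + x = h + 7)
Before skip: ((3*h + (1/4)*x > -2 <-> c < 0) or 3*val = 8) -> ((val < 2 or h >= 7) and c + x = h + 7)
Before h := 3*h - 3: ((9*h + (1/4)*x > 7 <-> c < 0) or 3*val = 8) -> ((val < 2 or 3*h >= 10) and c + x = 3*h + 4)
Answer: WP = ((9*h + (1/4)*x > 7 <-> c < 0) or 3*val = 8) -> ((val < 2 or 3*h >= 10) and c + x = 3*h + 4)


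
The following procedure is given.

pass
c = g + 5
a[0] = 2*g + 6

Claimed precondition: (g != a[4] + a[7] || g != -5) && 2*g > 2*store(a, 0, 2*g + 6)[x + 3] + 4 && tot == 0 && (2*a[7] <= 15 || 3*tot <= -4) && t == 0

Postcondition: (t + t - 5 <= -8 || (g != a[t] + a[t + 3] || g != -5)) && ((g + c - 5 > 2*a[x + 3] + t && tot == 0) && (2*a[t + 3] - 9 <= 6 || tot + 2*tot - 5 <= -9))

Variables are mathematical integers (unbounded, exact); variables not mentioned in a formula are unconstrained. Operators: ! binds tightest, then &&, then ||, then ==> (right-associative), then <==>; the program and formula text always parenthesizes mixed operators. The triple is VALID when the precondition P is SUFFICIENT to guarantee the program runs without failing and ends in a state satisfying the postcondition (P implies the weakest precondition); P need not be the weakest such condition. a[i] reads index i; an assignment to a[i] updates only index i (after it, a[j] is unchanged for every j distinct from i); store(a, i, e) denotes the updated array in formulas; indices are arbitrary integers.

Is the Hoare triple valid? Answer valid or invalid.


Working backward. After the program, the postcondition (t + t - 5 <= -8 || (g != a[t] + a[t + 3] || g != -5)) && ((g + c - 5 > 2*a[x + 3] + t && tot == 0) && (2*a[t + 3] - 9 <= 6 || tot + 2*tot - 5 <= -9)) must hold; in canonical form it is (2*t <= -3 || g != a[t + 3] + a[t] || g != -5) && c + g > 2*a[x + 3] + t + 5 && tot == 0 && (2*a[t + 3] <= 15 || 3*tot <= -4).
Before a[0] := 2*g + 6: (2*t <= -3 || g != store(a, 0, 2*g + 6)[t + 3] + store(a, 0, 2*g + 6)[t] || g != -5) && c + g > 2*store(a, 0, 2*g + 6)[x + 3] + t + 5 && tot == 0 && (2*store(a, 0, 2*g + 6)[t + 3] <= 15 || 3*tot <= -4)
Before c := g + 5: (2*t <= -3 || g != store(a, 0, 2*g + 6)[t + 3] + store(a, 0, 2*g + 6)[t] || g != -5) && 2*g > 2*store(a, 0, 2*g + 6)[x + 3] + t && tot == 0 && (2*store(a, 0, 2*g + 6)[t + 3] <= 15 || 3*tot <= -4)
Before skip: (2*t <= -3 || g != store(a, 0, 2*g + 6)[t + 3] + store(a, 0, 2*g + 6)[t] || g != -5) && 2*g > 2*store(a, 0, 2*g + 6)[x + 3] + t && tot == 0 && (2*store(a, 0, 2*g + 6)[t + 3] <= 15 || 3*tot <= -4)
The weakest precondition is (2*t <= -3 || g != store(a, 0, 2*g + 6)[t + 3] + store(a, 0, 2*g + 6)[t] || g != -5) && 2*g > 2*store(a, 0, 2*g + 6)[x + 3] + t && tot == 0 && (2*store(a, 0, 2*g + 6)[t + 3] <= 15 || 3*tot <= -4).
Check whether (g != a[4] + a[7] || g != -5) && 2*g > 2*store(a, 0, 2*g + 6)[x + 3] + 4 && tot == 0 && (2*a[7] <= 15 || 3*tot <= -4) && t == 0 implies it.
Countermodel: at the initial state a = {[0] = 2, [3] = -1, [4] = 20344, [7] = -20350, [9] = -8, elsewhere 2}, g = -5, t = 0, tot = 0, x = 6, the precondition holds but the weakest precondition fails.
Answer: invalid


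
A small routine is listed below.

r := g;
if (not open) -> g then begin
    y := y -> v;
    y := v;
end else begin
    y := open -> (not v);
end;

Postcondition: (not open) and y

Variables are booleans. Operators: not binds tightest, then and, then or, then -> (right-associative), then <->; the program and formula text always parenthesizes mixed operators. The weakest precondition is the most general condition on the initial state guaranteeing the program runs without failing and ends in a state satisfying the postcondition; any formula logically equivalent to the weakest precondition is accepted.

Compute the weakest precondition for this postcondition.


Working backward. After the program, (not open) and y must hold.
Then branch requires (not open) and v; else branch requires (not open) and (open -> (not v)).
Before the if: (((not open) -> g) -> ((not open) and v)) and ((not ((not open) -> g)) -> ((not open) and (open -> (not v))))
Before r := g: (((not open) -> g) -> ((not open) and v)) and ((not ((not open) -> g)) -> ((not open) and (open -> (not v))))
Answer: WP = (((not open) -> g) -> ((not open) and v)) and ((not ((not open) -> g)) -> ((not open) and (open -> (not v))))


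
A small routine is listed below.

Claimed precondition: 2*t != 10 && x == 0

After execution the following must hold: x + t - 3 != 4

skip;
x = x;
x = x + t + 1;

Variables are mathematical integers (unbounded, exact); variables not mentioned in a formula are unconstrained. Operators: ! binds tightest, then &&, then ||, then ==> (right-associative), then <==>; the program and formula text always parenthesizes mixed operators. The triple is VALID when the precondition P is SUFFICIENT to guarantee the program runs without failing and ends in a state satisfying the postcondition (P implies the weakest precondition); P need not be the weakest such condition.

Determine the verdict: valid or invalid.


Working backward. After the program, the postcondition x + t - 3 != 4 must hold; in canonical form it is t + x != 7.
Before x := x + t + 1: 2*t + x != 6
Before x := x: 2*t + x != 6
Before skip: 2*t + x != 6
The weakest precondition is 2*t + x != 6.
Check whether 2*t != 10 && x == 0 implies it.
Countermodel: at the initial state t = 3, x = 0, the precondition holds but the weakest precondition fails.
Answer: invalid


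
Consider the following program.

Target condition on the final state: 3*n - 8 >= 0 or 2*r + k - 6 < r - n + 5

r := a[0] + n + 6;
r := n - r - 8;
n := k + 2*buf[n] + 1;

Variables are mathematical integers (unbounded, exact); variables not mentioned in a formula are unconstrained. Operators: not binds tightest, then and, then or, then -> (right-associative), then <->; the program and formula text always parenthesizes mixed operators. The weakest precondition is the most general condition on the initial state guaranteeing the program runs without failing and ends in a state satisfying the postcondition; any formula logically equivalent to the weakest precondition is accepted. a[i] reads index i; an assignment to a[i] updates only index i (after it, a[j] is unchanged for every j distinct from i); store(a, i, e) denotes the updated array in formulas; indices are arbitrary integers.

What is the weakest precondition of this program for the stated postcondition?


Working backward. After the program, the postcondition 3*n - 8 >= 0 or 2*r + k - 6 < r - n + 5 must hold; in canonical form it is 3*n >= 8 or k + n + r < 11.
Before n := k + 2*buf[n] + 1: 6*buf[n] + 3*k >= 5 or 2*buf[n] + 2*k + r < 10
Before r := n - r - 8: 6*buf[n] + 3*k >= 5 or 2*buf[n] + 2*k + n < r + 18
Before r := a[0] + n + 6: 6*buf[n] + 3*k >= 5 or 2*buf[n] + 2*k < a[0] + 24
Answer: WP = 6*buf[n] + 3*k >= 5 or 2*buf[n] + 2*k < a[0] + 24


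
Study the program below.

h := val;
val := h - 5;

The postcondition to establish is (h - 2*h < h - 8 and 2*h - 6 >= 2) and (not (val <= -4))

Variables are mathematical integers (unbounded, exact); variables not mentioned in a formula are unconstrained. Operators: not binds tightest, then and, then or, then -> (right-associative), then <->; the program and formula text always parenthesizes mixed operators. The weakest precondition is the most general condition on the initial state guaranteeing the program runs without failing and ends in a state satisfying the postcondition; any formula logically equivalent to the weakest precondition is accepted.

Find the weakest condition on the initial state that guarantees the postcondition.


Working backward. After the program, the postcondition (h - 2*h < h - 8 and 2*h - 6 >= 2) and (not (val <= -4)) must hold; in canonical form it is 2*h > 8 and 2*h >= 8 and (not (val <= -4)).
Before val := h - 5: 2*h > 8 and 2*h >= 8 and (not (h <= 1))
Before h := val: 2*val > 8 and 2*val >= 8 and (not (val <= 1))
Answer: WP = 2*val > 8 and 2*val >= 8 and (not (val <= 1))


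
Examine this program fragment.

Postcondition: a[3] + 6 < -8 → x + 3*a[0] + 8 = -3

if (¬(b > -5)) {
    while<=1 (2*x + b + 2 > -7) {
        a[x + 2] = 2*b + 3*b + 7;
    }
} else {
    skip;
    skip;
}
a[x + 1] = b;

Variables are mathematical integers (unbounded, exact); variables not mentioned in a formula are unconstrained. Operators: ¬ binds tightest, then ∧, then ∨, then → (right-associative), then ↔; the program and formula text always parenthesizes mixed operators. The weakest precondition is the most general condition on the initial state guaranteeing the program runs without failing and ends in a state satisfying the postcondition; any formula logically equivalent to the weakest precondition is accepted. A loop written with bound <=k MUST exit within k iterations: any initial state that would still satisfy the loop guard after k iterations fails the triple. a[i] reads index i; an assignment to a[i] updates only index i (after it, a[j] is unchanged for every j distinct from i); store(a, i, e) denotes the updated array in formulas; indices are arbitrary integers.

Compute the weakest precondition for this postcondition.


Working backward. After the program, the postcondition a[3] + 6 < -8 → x + 3*a[0] + 8 = -3 must hold; in canonical form it is a[3] < -14 → 3*a[0] + x = -11.
Before a[x + 1] := b: store(a, x + 1, b)[3] < -14 → 3*store(a, x + 1, b)[0] + x = -11
Then branch requires (b + 2*x > -9 → ((¬(b + 2*x > -9)) ∧ (store(store(a, x + 2, 5*b + 7), x + 1, b)[3] < -14 → 3*store(store(a, x + 2, 5*b + 7), x + 1, b)[0] + x = -11))) ∧ ((¬(b + 2*x > -9)) → (store(a, x + 1, b)[3] < -14 → 3*store(a, x + 1, b)[0] + x = -11)); else branch requires store(a, x + 1, b)[3] < -14 → 3*store(a, x + 1, b)[0] + x = -11.
Before the if: ((¬(b > -5)) → ((b + 2*x > -9 → ((¬(b + 2*x > -9)) ∧ (store(store(a, x + 2, 5*b + 7), x + 1, b)[3] < -14 → 3*store(store(a, x + 2, 5*b + 7), x + 1, b)[0] + x = -11))) ∧ ((¬(b + 2*x > -9)) → (store(a, x + 1, b)[3] < -14 → 3*store(a, x + 1, b)[0] + x = -11)))) ∧ (b > -5 → (store(a, x + 1, b)[3] < -14 → 3*store(a, x + 1, b)[0] + x = -11))
Answer: WP = ((¬(b > -5)) → ((b + 2*x > -9 → ((¬(b + 2*x > -9)) ∧ (store(store(a, x + 2, 5*b + 7), x + 1, b)[3] < -14 → 3*store(store(a, x + 2, 5*b + 7), x + 1, b)[0] + x = -11))) ∧ ((¬(b + 2*x > -9)) → (store(a, x + 1, b)[3] < -14 → 3*store(a, x + 1, b)[0] + x = -11)))) ∧ (b > -5 → (store(a, x + 1, b)[3] < -14 → 3*store(a, x + 1, b)[0] + x = -11))


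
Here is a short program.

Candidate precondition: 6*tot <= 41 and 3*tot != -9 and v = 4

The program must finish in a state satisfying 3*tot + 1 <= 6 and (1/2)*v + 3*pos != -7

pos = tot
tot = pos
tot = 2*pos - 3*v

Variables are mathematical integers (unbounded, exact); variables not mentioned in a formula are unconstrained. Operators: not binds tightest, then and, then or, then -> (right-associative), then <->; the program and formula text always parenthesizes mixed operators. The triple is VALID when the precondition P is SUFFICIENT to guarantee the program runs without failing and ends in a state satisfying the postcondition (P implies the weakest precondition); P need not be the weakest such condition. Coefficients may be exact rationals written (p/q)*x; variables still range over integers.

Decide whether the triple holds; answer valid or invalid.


Working backward. After the program, the postcondition 3*tot + 1 <= 6 and (1/2)*v + 3*pos != -7 must hold; in canonical form it is 3*tot <= 5 and 3*pos + (1/2)*v != -7.
Before tot := 2*pos - 3*v: 6*pos <= 9*v + 5 and 3*pos + (1/2)*v != -7
Before tot := pos: 6*pos <= 9*v + 5 and 3*pos + (1/2)*v != -7
Before pos := tot: 6*tot <= 9*v + 5 and 3*tot + (1/2)*v != -7
The weakest precondition is 6*tot <= 9*v + 5 and 3*tot + (1/2)*v != -7.
Check whether 6*tot <= 41 and 3*tot != -9 and v = 4 implies it.
Every state satisfying the precondition satisfies the weakest precondition: the implication holds.
Answer: valid


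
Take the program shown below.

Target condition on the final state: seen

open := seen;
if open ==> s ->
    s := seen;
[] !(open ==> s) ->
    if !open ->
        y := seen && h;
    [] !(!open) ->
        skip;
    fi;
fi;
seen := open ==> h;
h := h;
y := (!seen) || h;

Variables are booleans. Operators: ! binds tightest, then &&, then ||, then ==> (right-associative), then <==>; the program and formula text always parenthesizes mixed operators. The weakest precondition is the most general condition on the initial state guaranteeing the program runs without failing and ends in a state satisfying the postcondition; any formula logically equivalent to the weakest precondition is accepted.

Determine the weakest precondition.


Working backward. After the program, seen must hold.
Before y := (!seen) || h: seen
Before h := h: seen
Before seen := open ==> h: open ==> h
Then branch requires open ==> h; else branch requires ((!open) ==> (open ==> h)) && (open ==> (open ==> h)).
Before the if: ((open ==> s) ==> (open ==> h)) && ((!(open ==> s)) ==> (((!open) ==> (open ==> h)) && (open ==> (open ==> h))))
Before open := seen: ((seen ==> s) ==> (seen ==> h)) && ((!(seen ==> s)) ==> (((!seen) ==> (seen ==> h)) && (seen ==> (seen ==> h))))
Answer: WP = ((seen ==> s) ==> (seen ==> h)) && ((!(seen ==> s)) ==> (((!seen) ==> (seen ==> h)) && (seen ==> (seen ==> h))))


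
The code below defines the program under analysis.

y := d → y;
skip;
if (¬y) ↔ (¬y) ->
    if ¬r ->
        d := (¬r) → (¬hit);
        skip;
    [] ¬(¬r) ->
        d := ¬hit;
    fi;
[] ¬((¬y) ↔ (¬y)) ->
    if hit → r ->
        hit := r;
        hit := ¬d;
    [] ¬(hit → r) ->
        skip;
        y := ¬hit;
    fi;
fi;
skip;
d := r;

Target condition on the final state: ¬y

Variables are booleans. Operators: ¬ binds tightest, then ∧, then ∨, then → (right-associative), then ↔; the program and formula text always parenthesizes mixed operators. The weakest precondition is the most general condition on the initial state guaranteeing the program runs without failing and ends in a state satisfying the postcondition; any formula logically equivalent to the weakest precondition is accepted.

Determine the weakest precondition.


Working backward. After the program, ¬y must hold.
Before d := r: ¬y
Before skip: ¬y
Then branch requires ((¬r) → (¬y)) ∧ (r → (¬y)); else branch requires ((hit → r) → (¬y)) ∧ ((¬(hit → r)) → hit).
Before the if: ((¬r) → (¬y)) ∧ (r → (¬y))
Before skip: ((¬r) → (¬y)) ∧ (r → (¬y))
Before y := d → y: ((¬r) → (¬(d → y))) ∧ (r → (¬(d → y)))
Answer: WP = ((¬r) → (¬(d → y))) ∧ (r → (¬(d → y)))


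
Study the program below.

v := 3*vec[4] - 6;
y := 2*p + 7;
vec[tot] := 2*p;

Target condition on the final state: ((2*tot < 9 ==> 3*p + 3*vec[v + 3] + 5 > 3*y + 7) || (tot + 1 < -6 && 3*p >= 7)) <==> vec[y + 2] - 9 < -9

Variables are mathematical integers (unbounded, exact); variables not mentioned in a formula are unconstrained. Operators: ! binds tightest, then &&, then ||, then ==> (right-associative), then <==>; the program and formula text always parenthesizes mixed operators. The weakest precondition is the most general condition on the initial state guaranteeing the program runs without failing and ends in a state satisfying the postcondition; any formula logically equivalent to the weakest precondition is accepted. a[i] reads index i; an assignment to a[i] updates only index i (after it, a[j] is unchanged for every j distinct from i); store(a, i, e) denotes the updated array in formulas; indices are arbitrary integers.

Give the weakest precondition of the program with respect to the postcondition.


Working backward. After the program, the postcondition ((2*tot < 9 ==> 3*p + 3*vec[v + 3] + 5 > 3*y + 7) || (tot + 1 < -6 && 3*p >= 7)) <==> vec[y + 2] - 9 < -9 must hold; in canonical form it is ((2*tot < 9 ==> 3*vec[v + 3] + 3*p > 3*y + 2) || (tot < -7 && 3*p >= 7)) <==> vec[y + 2] < 0.
Before vec[tot] := 2*p: ((2*tot < 9 ==> 3*store(vec, tot, 2*p)[v + 3] + 3*p > 3*y + 2) || (tot < -7 && 3*p >= 7)) <==> store(vec, tot, 2*p)[y + 2] < 0
Before y := 2*p + 7: ((2*tot < 9 ==> 3*store(vec, tot, 2*p)[v + 3] > 3*p + 23) || (tot < -7 && 3*p >= 7)) <==> store(vec, tot, 2*p)[2*p + 9] < 0
Before v := 3*vec[4] - 6: ((2*tot < 9 ==> 3*store(vec, tot, 2*p)[3*vec[4] - 3] > 3*p + 23) || (tot < -7 && 3*p >= 7)) <==> store(vec, tot, 2*p)[2*p + 9] < 0
Answer: WP = ((2*tot < 9 ==> 3*store(vec, tot, 2*p)[3*vec[4] - 3] > 3*p + 23) || (tot < -7 && 3*p >= 7)) <==> store(vec, tot, 2*p)[2*p + 9] < 0


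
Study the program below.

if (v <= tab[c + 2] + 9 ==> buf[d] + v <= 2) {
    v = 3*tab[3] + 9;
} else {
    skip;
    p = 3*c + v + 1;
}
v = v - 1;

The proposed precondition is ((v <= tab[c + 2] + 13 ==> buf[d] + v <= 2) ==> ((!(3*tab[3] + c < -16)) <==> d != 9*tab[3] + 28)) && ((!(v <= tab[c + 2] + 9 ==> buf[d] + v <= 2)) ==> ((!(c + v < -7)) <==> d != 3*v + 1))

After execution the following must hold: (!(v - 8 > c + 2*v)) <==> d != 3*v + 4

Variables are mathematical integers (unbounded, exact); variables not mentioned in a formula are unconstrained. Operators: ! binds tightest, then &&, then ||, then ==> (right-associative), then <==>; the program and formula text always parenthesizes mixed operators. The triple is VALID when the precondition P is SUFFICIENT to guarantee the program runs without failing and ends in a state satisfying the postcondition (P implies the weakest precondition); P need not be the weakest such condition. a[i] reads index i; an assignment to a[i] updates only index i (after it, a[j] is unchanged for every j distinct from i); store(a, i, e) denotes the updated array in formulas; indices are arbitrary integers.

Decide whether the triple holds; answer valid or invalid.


Working backward. After the program, the postcondition (!(v - 8 > c + 2*v)) <==> d != 3*v + 4 must hold; in canonical form it is (!(c + v < -8)) <==> d != 3*v + 4.
Before v := v - 1: (!(c + v < -7)) <==> d != 3*v + 1
Then branch requires (!(3*tab[3] + c < -16)) <==> d != 9*tab[3] + 28; else branch requires (!(c + v < -7)) <==> d != 3*v + 1.
Before the if: ((v <= tab[c + 2] + 9 ==> buf[d] + v <= 2) ==> ((!(3*tab[3] + c < -16)) <==> d != 9*tab[3] + 28)) && ((!(v <= tab[c + 2] + 9 ==> buf[d] + v <= 2)) ==> ((!(c + v < -7)) <==> d != 3*v + 1))
The weakest precondition is ((v <= tab[c + 2] + 9 ==> buf[d] + v <= 2) ==> ((!(3*tab[3] + c < -16)) <==> d != 9*tab[3] + 28)) && ((!(v <= tab[c + 2] + 9 ==> buf[d] + v <= 2)) ==> ((!(c + v < -7)) <==> d != 3*v + 1)).
Check whether ((v <= tab[c + 2] + 13 ==> buf[d] + v <= 2) ==> ((!(3*tab[3] + c < -16)) <==> d != 9*tab[3] + 28)) && ((!(v <= tab[c + 2] + 9 ==> buf[d] + v <= 2)) ==> ((!(c + v < -7)) <==> d != 3*v + 1)) implies it.
Countermodel: at the initial state buf = {[0] = -7, [3] = -7, [28] = -7, elsewhere -7}, c = -2, d = 28, tab = {[0] = 0, [3] = 0, [28] = 0, elsewhere 0}, v = 10, the precondition holds but the weakest precondition fails.
Answer: invalid


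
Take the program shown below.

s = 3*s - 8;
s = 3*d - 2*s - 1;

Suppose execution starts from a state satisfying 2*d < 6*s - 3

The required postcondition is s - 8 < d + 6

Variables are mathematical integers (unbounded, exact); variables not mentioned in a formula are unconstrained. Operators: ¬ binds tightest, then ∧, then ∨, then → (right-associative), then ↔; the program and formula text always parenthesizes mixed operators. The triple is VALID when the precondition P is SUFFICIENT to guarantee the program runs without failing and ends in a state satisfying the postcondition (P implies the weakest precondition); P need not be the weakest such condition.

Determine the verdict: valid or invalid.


Working backward. After the program, the postcondition s - 8 < d + 6 must hold; in canonical form it is s < d + 14.
Before s := 3*d - 2*s - 1: 2*d < 2*s + 15
Before s := 3*s - 8: 2*d < 6*s - 1
The weakest precondition is 2*d < 6*s - 1.
Check whether 2*d < 6*s - 3 implies it.
Every state satisfying the precondition satisfies the weakest precondition: the implication holds.
Answer: valid


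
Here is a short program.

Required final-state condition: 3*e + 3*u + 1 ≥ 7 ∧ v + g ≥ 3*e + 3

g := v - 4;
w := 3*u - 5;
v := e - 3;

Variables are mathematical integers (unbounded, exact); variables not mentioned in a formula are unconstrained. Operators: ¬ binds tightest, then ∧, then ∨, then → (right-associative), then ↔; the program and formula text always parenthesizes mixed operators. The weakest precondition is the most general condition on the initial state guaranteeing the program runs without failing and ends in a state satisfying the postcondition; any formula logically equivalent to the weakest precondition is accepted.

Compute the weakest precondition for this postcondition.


Working backward. After the program, the postcondition 3*e + 3*u + 1 ≥ 7 ∧ v + g ≥ 3*e + 3 must hold; in canonical form it is 3*e + 3*u ≥ 6 ∧ g + v ≥ 3*e + 3.
Before v := e - 3: 3*e + 3*u ≥ 6 ∧ g ≥ 2*e + 6
Before w := 3*u - 5: 3*e + 3*u ≥ 6 ∧ g ≥ 2*e + 6
Before g := v - 4: 3*e + 3*u ≥ 6 ∧ v ≥ 2*e + 10
Answer: WP = 3*e + 3*u ≥ 6 ∧ v ≥ 2*e + 10


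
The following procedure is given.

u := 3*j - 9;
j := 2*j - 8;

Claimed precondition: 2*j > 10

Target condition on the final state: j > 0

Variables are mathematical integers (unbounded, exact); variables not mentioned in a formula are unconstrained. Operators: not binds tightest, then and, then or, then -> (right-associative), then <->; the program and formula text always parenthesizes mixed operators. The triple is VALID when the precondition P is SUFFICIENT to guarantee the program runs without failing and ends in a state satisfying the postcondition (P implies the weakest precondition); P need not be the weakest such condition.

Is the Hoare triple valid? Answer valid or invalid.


Working backward. After the program, j > 0 must hold.
Before j := 2*j - 8: 2*j > 8
Before u := 3*j - 9: 2*j > 8
The weakest precondition is 2*j > 8.
Check whether 2*j > 10 implies it.
Every state satisfying the precondition satisfies the weakest precondition: the implication holds.
Answer: valid


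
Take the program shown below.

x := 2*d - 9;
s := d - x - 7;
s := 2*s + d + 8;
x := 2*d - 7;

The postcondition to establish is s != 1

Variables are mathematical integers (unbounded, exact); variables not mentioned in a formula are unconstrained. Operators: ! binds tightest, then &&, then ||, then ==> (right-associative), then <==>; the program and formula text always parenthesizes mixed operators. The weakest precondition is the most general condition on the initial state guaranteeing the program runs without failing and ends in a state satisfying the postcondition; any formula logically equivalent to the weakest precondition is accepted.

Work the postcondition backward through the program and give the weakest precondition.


Working backward. After the program, s != 1 must hold.
Before x := 2*d - 7: s != 1
Before s := 2*s + d + 8: d + 2*s != -7
Before s := d - x - 7: 3*d != 2*x + 7
Before x := 2*d - 9: d != 11
Answer: WP = d != 11


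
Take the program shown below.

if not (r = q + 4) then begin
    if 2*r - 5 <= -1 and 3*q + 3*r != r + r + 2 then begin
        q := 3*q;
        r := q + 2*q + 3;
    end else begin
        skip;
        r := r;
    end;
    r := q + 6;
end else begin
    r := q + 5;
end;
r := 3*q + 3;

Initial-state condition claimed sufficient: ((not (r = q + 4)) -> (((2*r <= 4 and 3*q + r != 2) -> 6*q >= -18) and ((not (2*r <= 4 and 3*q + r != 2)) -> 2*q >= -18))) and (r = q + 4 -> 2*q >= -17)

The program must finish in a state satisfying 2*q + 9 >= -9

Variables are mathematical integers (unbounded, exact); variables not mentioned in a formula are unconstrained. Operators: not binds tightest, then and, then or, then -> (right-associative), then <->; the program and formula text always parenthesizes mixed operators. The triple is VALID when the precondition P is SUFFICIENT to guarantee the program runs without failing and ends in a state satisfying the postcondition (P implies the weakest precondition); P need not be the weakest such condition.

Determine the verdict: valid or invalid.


Working backward. After the program, the postcondition 2*q + 9 >= -9 must hold; in canonical form it is 2*q >= -18.
Before r := 3*q + 3: 2*q >= -18
Then branch requires ((2*r <= 4 and 3*q + r != 2) -> 6*q >= -18) and ((not (2*r <= 4 and 3*q + r != 2)) -> 2*q >= -18); else branch requires 2*q >= -18.
Before the if: ((not (r = q + 4)) -> (((2*r <= 4 and 3*q + r != 2) -> 6*q >= -18) and ((not (2*r <= 4 and 3*q + r != 2)) -> 2*q >= -18))) and (r = q + 4 -> 2*q >= -18)
The weakest precondition is ((not (r = q + 4)) -> (((2*r <= 4 and 3*q + r != 2) -> 6*q >= -18) and ((not (2*r <= 4 and 3*q + r != 2)) -> 2*q >= -18))) and (r = q + 4 -> 2*q >= -18).
Check whether ((not (r = q + 4)) -> (((2*r <= 4 and 3*q + r != 2) -> 6*q >= -18) and ((not (2*r <= 4 and 3*q + r != 2)) -> 2*q >= -18))) and (r = q + 4 -> 2*q >= -17) implies it.
Every state satisfying the precondition satisfies the weakest precondition: the implication holds.
Answer: valid


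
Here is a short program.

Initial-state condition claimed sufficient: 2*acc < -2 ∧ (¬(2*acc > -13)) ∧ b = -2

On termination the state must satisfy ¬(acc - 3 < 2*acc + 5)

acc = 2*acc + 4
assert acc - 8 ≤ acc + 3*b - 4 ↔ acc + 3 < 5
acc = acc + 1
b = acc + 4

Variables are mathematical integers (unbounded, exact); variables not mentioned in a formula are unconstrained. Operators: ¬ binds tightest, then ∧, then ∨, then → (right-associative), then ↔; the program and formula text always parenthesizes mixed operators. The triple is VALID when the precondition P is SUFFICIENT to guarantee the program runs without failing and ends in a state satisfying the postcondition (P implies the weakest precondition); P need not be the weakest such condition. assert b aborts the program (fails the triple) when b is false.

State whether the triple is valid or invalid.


Working backward. After the program, the postcondition ¬(acc - 3 < 2*acc + 5) must hold; in canonical form it is ¬(acc > -8).
Before b := acc + 4: ¬(acc > -8)
Before acc := acc + 1: ¬(acc > -9)
Before assert acc - 8 ≤ acc + 3*b - 4 ↔ acc + 3 < 5: (3*b ≥ -4 ↔ acc < 2) ∧ (¬(acc > -9))
Before acc := 2*acc + 4: (3*b ≥ -4 ↔ 2*acc < -2) ∧ (¬(2*acc > -13))
The weakest precondition is (3*b ≥ -4 ↔ 2*acc < -2) ∧ (¬(2*acc > -13)).
Check whether 2*acc < -2 ∧ (¬(2*acc > -13)) ∧ b = -2 implies it.
Countermodel: at the initial state acc = -7, b = -2, the precondition holds but the weakest precondition fails.
Answer: invalid


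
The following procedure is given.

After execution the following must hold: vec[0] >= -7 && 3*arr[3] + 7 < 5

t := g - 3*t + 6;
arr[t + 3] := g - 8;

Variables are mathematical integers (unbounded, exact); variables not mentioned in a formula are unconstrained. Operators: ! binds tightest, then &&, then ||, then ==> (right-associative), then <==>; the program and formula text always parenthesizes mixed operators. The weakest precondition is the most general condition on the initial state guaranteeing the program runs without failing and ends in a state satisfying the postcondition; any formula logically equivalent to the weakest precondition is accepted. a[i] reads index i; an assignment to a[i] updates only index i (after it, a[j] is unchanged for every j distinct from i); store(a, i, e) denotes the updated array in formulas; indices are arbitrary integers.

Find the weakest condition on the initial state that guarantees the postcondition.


Working backward. After the program, the postcondition vec[0] >= -7 && 3*arr[3] + 7 < 5 must hold; in canonical form it is vec[0] >= -7 && 3*arr[3] < -2.
Before arr[t + 3] := g - 8: vec[0] >= -7 && 3*store(arr, t + 3, g - 8)[3] < -2
Before t := g - 3*t + 6: vec[0] >= -7 && 3*store(arr, g - 3*t + 9, g - 8)[3] < -2
Answer: WP = vec[0] >= -7 && 3*store(arr, g - 3*t + 9, g - 8)[3] < -2


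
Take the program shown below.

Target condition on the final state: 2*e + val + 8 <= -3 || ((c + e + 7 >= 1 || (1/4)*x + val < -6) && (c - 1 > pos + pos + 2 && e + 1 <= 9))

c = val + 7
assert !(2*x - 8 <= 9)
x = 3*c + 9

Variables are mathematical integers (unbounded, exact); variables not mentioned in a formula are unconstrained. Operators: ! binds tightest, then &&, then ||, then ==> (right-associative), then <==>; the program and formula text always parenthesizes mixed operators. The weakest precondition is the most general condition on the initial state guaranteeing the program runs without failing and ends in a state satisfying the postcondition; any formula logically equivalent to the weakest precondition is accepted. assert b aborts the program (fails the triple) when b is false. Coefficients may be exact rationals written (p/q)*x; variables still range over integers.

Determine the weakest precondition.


Working backward. After the program, the postcondition 2*e + val + 8 <= -3 || ((c + e + 7 >= 1 || (1/4)*x + val < -6) && (c - 1 > pos + pos + 2 && e + 1 <= 9)) must hold; in canonical form it is 2*e + val <= -11 || ((c + e >= -6 || val + (1/4)*x < -6) && c > 2*pos + 3 && e <= 8).
Before x := 3*c + 9: 2*e + val <= -11 || ((c + e >= -6 || (3/4)*c + val < -33/4) && c > 2*pos + 3 && e <= 8)
Before assert !(2*x - 8 <= 9): (!(2*x <= 17)) && (2*e + val <= -11 || ((c + e >= -6 || (3/4)*c + val < -33/4) && c > 2*pos + 3 && e <= 8))
Before c := val + 7: (!(2*x <= 17)) && (2*e + val <= -11 || ((e + val >= -13 || (7/4)*val < -27/2) && val > 2*pos - 4 && e <= 8))
Answer: WP = (!(2*x <= 17)) && (2*e + val <= -11 || ((e + val >= -13 || (7/4)*val < -27/2) && val > 2*pos - 4 && e <= 8))


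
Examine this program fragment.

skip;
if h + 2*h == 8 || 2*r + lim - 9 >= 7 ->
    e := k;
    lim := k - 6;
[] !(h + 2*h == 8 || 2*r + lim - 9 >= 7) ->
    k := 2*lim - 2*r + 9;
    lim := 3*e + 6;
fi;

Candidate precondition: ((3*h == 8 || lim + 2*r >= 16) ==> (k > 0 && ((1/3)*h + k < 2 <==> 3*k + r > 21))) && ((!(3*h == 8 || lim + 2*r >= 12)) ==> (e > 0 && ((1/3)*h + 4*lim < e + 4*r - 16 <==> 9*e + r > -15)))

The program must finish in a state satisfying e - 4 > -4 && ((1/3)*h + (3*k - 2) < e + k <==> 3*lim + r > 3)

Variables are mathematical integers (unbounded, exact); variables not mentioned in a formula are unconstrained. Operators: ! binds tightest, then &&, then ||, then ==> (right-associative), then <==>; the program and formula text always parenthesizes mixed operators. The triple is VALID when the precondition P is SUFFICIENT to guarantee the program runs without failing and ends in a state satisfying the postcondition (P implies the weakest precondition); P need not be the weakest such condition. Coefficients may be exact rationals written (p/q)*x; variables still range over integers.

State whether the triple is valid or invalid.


Working backward. After the program, the postcondition e - 4 > -4 && ((1/3)*h + (3*k - 2) < e + k <==> 3*lim + r > 3) must hold; in canonical form it is e > 0 && ((1/3)*h + 2*k < e + 2 <==> 3*lim + r > 3).
Then branch requires k > 0 && ((1/3)*h + k < 2 <==> 3*k + r > 21); else branch requires e > 0 && ((1/3)*h + 4*lim < e + 4*r - 16 <==> 9*e + r > -15).
Before the if: ((3*h == 8 || lim + 2*r >= 16) ==> (k > 0 && ((1/3)*h + k < 2 <==> 3*k + r > 21))) && ((!(3*h == 8 || lim + 2*r >= 16)) ==> (e > 0 && ((1/3)*h + 4*lim < e + 4*r - 16 <==> 9*e + r > -15)))
Before skip: ((3*h == 8 || lim + 2*r >= 16) ==> (k > 0 && ((1/3)*h + k < 2 <==> 3*k + r > 21))) && ((!(3*h == 8 || lim + 2*r >= 16)) ==> (e > 0 && ((1/3)*h + 4*lim < e + 4*r - 16 <==> 9*e + r > -15)))
The weakest precondition is ((3*h == 8 || lim + 2*r >= 16) ==> (k > 0 && ((1/3)*h + k < 2 <==> 3*k + r > 21))) && ((!(3*h == 8 || lim + 2*r >= 16)) ==> (e > 0 && ((1/3)*h + 4*lim < e + 4*r - 16 <==> 9*e + r > -15))).
Check whether ((3*h == 8 || lim + 2*r >= 16) ==> (k > 0 && ((1/3)*h + k < 2 <==> 3*k + r > 21))) && ((!(3*h == 8 || lim + 2*r >= 12)) ==> (e > 0 && ((1/3)*h + 4*lim < e + 4*r - 16 <==> 9*e + r > -15))) implies it.
Countermodel: at the initial state e = 1, h = -513, k = 0, lim = 30, r = -9, the precondition holds but the weakest precondition fails.
Answer: invalid


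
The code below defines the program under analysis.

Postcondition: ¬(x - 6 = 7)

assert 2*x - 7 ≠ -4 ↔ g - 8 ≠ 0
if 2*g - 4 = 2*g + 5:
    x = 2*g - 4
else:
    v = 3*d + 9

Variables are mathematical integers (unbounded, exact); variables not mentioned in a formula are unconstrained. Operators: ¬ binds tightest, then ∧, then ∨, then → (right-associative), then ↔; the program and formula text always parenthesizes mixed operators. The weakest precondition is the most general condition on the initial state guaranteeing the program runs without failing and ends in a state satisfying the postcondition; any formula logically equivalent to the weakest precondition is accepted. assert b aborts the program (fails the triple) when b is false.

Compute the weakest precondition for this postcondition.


Working backward. After the program, the postcondition ¬(x - 6 = 7) must hold; in canonical form it is ¬(x = 13).
Then branch requires ¬(2*g = 17); else branch requires ¬(x = 13).
Before the if: ¬(x = 13)
Before assert 2*x - 7 ≠ -4 ↔ g - 8 ≠ 0: (2*x ≠ 3 ↔ g ≠ 8) ∧ (¬(x = 13))
Answer: WP = (2*x ≠ 3 ↔ g ≠ 8) ∧ (¬(x = 13))


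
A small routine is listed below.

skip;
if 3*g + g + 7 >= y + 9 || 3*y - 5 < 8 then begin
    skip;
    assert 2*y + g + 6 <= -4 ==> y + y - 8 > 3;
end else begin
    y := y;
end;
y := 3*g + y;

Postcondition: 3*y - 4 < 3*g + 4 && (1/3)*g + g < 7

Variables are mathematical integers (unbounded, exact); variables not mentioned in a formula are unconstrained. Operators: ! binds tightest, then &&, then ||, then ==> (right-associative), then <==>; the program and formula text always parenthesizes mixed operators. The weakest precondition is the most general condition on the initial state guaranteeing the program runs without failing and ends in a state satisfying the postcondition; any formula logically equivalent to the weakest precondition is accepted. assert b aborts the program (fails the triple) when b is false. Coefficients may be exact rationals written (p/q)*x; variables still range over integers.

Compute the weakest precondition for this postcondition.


Working backward. After the program, the postcondition 3*y - 4 < 3*g + 4 && (1/3)*g + g < 7 must hold; in canonical form it is 3*y < 3*g + 8 && (4/3)*g < 7.
Before y := 3*g + y: 6*g + 3*y < 8 && (4/3)*g < 7
Then branch requires (g + 2*y <= -10 ==> 2*y > 11) && 6*g + 3*y < 8 && (4/3)*g < 7; else branch requires 6*g + 3*y < 8 && (4/3)*g < 7.
Before the if: ((4*g >= y + 2 || 3*y < 13) ==> ((g + 2*y <= -10 ==> 2*y > 11) && 6*g + 3*y < 8 && (4/3)*g < 7)) && ((!(4*g >= y + 2 || 3*y < 13)) ==> (6*g + 3*y < 8 && (4/3)*g < 7))
Before skip: ((4*g >= y + 2 || 3*y < 13) ==> ((g + 2*y <= -10 ==> 2*y > 11) && 6*g + 3*y < 8 && (4/3)*g < 7)) && ((!(4*g >= y + 2 || 3*y < 13)) ==> (6*g + 3*y < 8 && (4/3)*g < 7))
Answer: WP = ((4*g >= y + 2 || 3*y < 13) ==> ((g + 2*y <= -10 ==> 2*y > 11) && 6*g + 3*y < 8 && (4/3)*g < 7)) && ((!(4*g >= y + 2 || 3*y < 13)) ==> (6*g + 3*y < 8 && (4/3)*g < 7))


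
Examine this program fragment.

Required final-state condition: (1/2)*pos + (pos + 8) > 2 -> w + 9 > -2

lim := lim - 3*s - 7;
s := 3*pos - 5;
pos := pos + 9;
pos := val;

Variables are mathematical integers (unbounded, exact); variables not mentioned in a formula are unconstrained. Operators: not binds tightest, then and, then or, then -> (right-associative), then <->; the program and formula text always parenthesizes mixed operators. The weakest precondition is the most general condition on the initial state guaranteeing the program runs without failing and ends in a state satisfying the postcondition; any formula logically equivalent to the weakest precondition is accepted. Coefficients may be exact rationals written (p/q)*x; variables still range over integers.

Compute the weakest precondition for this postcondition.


Working backward. After the program, the postcondition (1/2)*pos + (pos + 8) > 2 -> w + 9 > -2 must hold; in canonical form it is (3/2)*pos > -6 -> w > -11.
Before pos := val: (3/2)*val > -6 -> w > -11
Before pos := pos + 9: (3/2)*val > -6 -> w > -11
Before s := 3*pos - 5: (3/2)*val > -6 -> w > -11
Before lim := lim - 3*s - 7: (3/2)*val > -6 -> w > -11
Answer: WP = (3/2)*val > -6 -> w > -11


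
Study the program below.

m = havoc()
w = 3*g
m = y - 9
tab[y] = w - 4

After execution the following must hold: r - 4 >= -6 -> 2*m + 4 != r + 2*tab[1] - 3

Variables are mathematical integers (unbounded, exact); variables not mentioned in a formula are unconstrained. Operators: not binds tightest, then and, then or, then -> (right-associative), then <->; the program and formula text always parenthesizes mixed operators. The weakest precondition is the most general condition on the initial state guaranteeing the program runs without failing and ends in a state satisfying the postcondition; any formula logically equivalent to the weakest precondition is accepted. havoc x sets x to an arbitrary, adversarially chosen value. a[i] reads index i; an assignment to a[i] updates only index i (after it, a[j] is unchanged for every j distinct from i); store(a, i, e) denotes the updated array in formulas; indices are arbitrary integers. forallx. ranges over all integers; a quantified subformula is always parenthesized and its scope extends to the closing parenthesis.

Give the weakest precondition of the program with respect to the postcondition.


Working backward. After the program, the postcondition r - 4 >= -6 -> 2*m + 4 != r + 2*tab[1] - 3 must hold; in canonical form it is r >= -2 -> 2*m != 2*tab[1] + r - 7.
Before tab[y] := w - 4: r >= -2 -> 2*m != 2*store(tab, y, w - 4)[1] + r - 7
Before m := y - 9: r >= -2 -> 2*y != 2*store(tab, y, w - 4)[1] + r + 11
Before w := 3*g: r >= -2 -> 2*y != 2*store(tab, y, 3*g - 4)[1] + r + 11
Before havoc m: r >= -2 -> 2*y != 2*store(tab, y, 3*g - 4)[1] + r + 11
Answer: WP = r >= -2 -> 2*y != 2*store(tab, y, 3*g - 4)[1] + r + 11
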